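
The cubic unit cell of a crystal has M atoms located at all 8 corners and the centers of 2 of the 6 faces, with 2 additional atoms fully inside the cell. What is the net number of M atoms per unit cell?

4

Corner atoms are shared by 8 cells (1/8 each), face atoms by 2 (1/2 each), interior atoms are unshared.
Net atoms = 8 × 1/8 + 2 × 1/2 + 2 = 1 + 1 + 2 = 4.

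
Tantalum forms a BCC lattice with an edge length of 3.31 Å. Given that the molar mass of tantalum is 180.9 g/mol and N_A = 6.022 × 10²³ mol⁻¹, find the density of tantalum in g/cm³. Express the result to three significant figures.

A BCC unit cell contains Z = 2 atoms.
Cell volume: a³ = (3.31 Å)³ = (3.310 × 10^-8 cm)³ = 3.626 × 10^-23 cm³.
ρ = Z·M/(N_A·a³) = 2 × 180.9 / (6.022 × 10²³ × 3.626 × 10^-23) = 16.57 g/cm³.

16.6 g/cm³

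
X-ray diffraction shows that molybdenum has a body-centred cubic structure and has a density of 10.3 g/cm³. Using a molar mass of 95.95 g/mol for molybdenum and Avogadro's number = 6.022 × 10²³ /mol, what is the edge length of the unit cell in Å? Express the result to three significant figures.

3.14 Å

With Z = 2 atoms per BCC cell, a³ = Z·M/(N_A·ρ) = 2 × 95.95 / (6.022 × 10²³ × 10.30 g/cm³) = 3.094 × 10^-23 cm³.
a = (3.094 × 10^-23)^(1/3) = 3.139 × 10^-8 cm = 3.14 Å.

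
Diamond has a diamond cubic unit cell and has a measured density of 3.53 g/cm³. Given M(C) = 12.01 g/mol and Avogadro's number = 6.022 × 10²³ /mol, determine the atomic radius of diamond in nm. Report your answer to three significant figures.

0.0771 nm

For a diamond cubic cell (Z = 8), a³ = Z·M/(N_A·ρ) = 8 × 12.01 / (6.022 × 10²³ × 3.530) = 4.520 × 10^-23 cm³, so a = 3.562 × 10^-8 cm = 0.3562 nm.
Nearest neighbors lie along the body diagonal with √3·a = 8r, so r = 0.2165 × a = 0.0771 nm.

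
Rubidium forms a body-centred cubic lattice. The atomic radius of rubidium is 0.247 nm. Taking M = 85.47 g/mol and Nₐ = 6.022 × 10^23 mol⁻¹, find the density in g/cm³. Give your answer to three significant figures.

1.53 g/cm³

In a BCC lattice, atoms touch along the body diagonal, so √3·a = 4r, giving a = 0.5704 nm = 5.704 × 10^-8 cm.
With Z = 2, ρ = Z·M/(N_A·a³) = 2 × 85.47 / (6.022 × 10²³ × 1.856 × 10^-22) = 1.529 g/cm³.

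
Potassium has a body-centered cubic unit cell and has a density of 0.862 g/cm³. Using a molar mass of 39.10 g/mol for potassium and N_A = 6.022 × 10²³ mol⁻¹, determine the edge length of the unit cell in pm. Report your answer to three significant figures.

532 pm

With Z = 2 atoms per BCC cell, a³ = Z·M/(N_A·ρ) = 2 × 39.10 / (6.022 × 10²³ × 0.8620 g/cm³) = 1.506 × 10^-22 cm³.
a = (1.506 × 10^-22)^(1/3) = 5.321 × 10^-8 cm = 532 pm.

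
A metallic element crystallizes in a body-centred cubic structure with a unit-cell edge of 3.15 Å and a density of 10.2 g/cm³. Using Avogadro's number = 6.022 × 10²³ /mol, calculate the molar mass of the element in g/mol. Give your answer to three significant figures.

A BCC cell has Z = 2 atoms; a = 3.150 × 10^-8 cm.
M = ρ·N_A·a³/Z = 10.2 × 6.022 × 10²³ × 3.126 × 10^-23 / 2 = 96.0 g/mol.

96.0 g/mol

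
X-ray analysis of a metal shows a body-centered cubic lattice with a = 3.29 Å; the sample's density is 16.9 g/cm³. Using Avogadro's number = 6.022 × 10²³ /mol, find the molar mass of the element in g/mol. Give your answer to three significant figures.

A BCC cell has Z = 2 atoms; a = 3.290 × 10^-8 cm.
M = ρ·N_A·a³/Z = 16.9 × 6.022 × 10²³ × 3.561 × 10^-23 / 2 = 181 g/mol.

181 g/mol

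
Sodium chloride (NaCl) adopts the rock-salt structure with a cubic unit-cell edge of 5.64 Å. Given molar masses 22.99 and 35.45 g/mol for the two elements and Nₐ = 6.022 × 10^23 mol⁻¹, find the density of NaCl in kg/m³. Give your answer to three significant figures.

The rock-salt structure contains Z = 4 formula units per cell; M(NaCl) = 22.99 + 35.45 = 58.44 g/mol.
a³ = (5.640 × 10^-8 cm)³ = 1.794 × 10^-22 cm³.
ρ = 4 × 58.44 / (6.022 × 10²³ × 1.794 × 10^-22) = 2.164 g/cm³ = 2160 kg/m³.

2160 kg/m³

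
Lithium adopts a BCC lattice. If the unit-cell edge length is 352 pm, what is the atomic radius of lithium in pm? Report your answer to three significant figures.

152 pm

In a BCC lattice, atoms touch along the body diagonal, so √3·a = 4r.
r = √3·a/4 = 1.7321 × 352 / 4 = 152 pm.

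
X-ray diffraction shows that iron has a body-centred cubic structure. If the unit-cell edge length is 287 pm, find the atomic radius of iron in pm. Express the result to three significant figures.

In a BCC lattice, atoms touch along the body diagonal, so √3·a = 4r.
r = √3·a/4 = 1.7321 × 287 / 4 = 124 pm.

124 pm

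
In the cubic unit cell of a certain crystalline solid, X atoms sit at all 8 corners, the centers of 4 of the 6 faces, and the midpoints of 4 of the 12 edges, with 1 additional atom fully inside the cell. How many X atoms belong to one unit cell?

5

Corner atoms are shared by 8 cells (1/8 each), face atoms by 2 (1/2 each), edge atoms by 4 (1/4 each), interior atoms are unshared.
Net atoms = 8 × 1/8 + 4 × 1/2 + 4 × 1/4 + 1 = 1 + 2 + 1 + 1 = 5.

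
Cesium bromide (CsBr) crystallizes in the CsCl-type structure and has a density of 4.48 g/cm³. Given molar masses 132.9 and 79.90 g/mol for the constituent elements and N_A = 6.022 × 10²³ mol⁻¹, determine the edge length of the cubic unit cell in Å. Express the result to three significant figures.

M(CsBr) = 212.8 g/mol; Z = 1 formula unit per cell.
a³ = Z·M/(N_A·ρ) = 1 × 212.8 / (6.022 × 10²³ × 4.48) = 7.888 × 10^-23 cm³, so a = 4.289 × 10^-8 cm = 4.29 Å.

4.29 Å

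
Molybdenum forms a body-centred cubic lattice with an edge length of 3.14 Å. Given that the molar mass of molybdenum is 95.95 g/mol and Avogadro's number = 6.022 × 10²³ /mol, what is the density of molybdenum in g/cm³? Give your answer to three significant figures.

10.3 g/cm³

A BCC unit cell contains Z = 2 atoms.
Cell volume: a³ = (3.14 Å)³ = (3.140 × 10^-8 cm)³ = 3.096 × 10^-23 cm³.
ρ = Z·M/(N_A·a³) = 2 × 95.95 / (6.022 × 10²³ × 3.096 × 10^-23) = 10.29 g/cm³.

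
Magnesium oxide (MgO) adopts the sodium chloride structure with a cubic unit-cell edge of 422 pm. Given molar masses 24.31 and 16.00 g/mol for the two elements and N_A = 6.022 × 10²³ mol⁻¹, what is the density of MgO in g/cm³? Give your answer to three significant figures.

3.56 g/cm³

The sodium chloride structure contains Z = 4 formula units per cell; M(MgO) = 24.31 + 16.00 = 40.31 g/mol.
a³ = (4.220 × 10^-8 cm)³ = 7.515 × 10^-23 cm³.
ρ = 4 × 40.31 / (6.022 × 10²³ × 7.515 × 10^-23) = 3.563 g/cm³.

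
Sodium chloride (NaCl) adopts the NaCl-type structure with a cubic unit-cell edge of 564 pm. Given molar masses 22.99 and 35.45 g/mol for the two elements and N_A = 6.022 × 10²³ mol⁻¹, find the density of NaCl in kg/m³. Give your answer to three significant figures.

2160 kg/m³

The NaCl-type structure contains Z = 4 formula units per cell; M(NaCl) = 22.99 + 35.45 = 58.44 g/mol.
a³ = (5.640 × 10^-8 cm)³ = 1.794 × 10^-22 cm³.
ρ = 4 × 58.44 / (6.022 × 10²³ × 1.794 × 10^-22) = 2.164 g/cm³ = 2160 kg/m³.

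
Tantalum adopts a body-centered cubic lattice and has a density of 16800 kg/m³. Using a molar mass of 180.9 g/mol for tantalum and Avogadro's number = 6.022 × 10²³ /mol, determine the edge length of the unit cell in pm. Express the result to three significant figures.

With Z = 2 atoms per BCC cell, a³ = Z·M/(N_A·ρ) = 2 × 180.9 / (6.022 × 10²³ × 16.80 g/cm³) = 3.576 × 10^-23 cm³.
a = (3.576 × 10^-23)^(1/3) = 3.295 × 10^-8 cm = 329 pm.

329 pm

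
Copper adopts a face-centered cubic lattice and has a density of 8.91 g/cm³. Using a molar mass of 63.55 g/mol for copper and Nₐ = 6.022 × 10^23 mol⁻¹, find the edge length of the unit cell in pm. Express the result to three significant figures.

With Z = 4 atoms per FCC cell, a³ = Z·M/(N_A·ρ) = 4 × 63.55 / (6.022 × 10²³ × 8.910 g/cm³) = 4.738 × 10^-23 cm³.
a = (4.738 × 10^-23)^(1/3) = 3.618 × 10^-8 cm = 362 pm.

362 pm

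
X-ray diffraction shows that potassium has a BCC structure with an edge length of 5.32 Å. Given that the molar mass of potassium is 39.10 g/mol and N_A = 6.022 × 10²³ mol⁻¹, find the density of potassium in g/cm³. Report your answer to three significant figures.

0.862 g/cm³

A BCC unit cell contains Z = 2 atoms.
Cell volume: a³ = (5.32 Å)³ = (5.320 × 10^-8 cm)³ = 1.506 × 10^-22 cm³.
ρ = Z·M/(N_A·a³) = 2 × 39.10 / (6.022 × 10²³ × 1.506 × 10^-22) = 0.8624 g/cm³.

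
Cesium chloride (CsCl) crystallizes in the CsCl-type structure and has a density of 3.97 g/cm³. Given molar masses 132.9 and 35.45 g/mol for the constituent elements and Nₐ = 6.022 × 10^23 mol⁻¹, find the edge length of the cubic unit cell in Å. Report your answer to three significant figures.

M(CsCl) = 168.35 g/mol; Z = 1 formula unit per cell.
a³ = Z·M/(N_A·ρ) = 1 × 168.35 / (6.022 × 10²³ × 3.97) = 7.042 × 10^-23 cm³, so a = 4.129 × 10^-8 cm = 4.13 Å.

4.13 Å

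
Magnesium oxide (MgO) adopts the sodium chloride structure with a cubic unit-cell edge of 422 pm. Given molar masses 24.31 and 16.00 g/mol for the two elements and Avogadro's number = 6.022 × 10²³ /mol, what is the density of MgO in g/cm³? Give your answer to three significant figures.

3.56 g/cm³

The sodium chloride structure contains Z = 4 formula units per cell; M(MgO) = 24.31 + 16.00 = 40.31 g/mol.
a³ = (4.220 × 10^-8 cm)³ = 7.515 × 10^-23 cm³.
ρ = 4 × 40.31 / (6.022 × 10²³ × 7.515 × 10^-23) = 3.563 g/cm³.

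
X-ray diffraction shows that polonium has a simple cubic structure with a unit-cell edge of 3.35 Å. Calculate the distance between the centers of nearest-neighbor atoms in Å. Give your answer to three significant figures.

3.35 Å

In a simple cubic structure, atoms touch along the cell edge, so a = 2r; the nearest-neighbor distance equals 2r = 1.000·a.
d = 1.000 × 3.35 = 3.35 Å.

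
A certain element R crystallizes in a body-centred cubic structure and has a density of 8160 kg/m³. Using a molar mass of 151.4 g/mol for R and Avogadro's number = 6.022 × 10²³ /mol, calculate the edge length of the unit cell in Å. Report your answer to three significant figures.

With Z = 2 atoms per BCC cell, a³ = Z·M/(N_A·ρ) = 2 × 151.4 / (6.022 × 10²³ × 8.160 g/cm³) = 6.162 × 10^-23 cm³.
a = (6.162 × 10^-23)^(1/3) = 3.950 × 10^-8 cm = 3.95 Å.

3.95 Å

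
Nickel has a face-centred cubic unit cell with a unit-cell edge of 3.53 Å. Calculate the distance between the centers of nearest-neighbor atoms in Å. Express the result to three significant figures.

In an FCC structure, atoms touch along the face diagonal, so √2·a = 4r; the nearest-neighbor distance equals 2r = 0.7071·a.
d = 0.7071 × 3.53 = 2.50 Å.

2.50 Å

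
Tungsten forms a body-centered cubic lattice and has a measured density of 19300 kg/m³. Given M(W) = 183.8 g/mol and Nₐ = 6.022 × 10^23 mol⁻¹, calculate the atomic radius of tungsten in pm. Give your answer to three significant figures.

137 pm

For a BCC cell (Z = 2), a³ = Z·M/(N_A·ρ) = 2 × 183.8 / (6.022 × 10²³ × 19.30) = 3.163 × 10^-23 cm³, so a = 3.162 × 10^-8 cm = 316.2 pm.
Atoms touch along the body diagonal, so √3·a = 4r, so r = 0.4330 × a = 137 pm.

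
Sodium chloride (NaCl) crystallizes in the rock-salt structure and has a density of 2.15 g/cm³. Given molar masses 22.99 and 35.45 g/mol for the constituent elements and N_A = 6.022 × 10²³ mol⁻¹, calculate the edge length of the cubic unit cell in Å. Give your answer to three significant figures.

5.65 Å

M(NaCl) = 58.44 g/mol; Z = 4 formula units per cell.
a³ = Z·M/(N_A·ρ) = 4 × 58.44 / (6.022 × 10²³ × 2.15) = 1.805 × 10^-22 cm³, so a = 5.652 × 10^-8 cm = 5.65 Å.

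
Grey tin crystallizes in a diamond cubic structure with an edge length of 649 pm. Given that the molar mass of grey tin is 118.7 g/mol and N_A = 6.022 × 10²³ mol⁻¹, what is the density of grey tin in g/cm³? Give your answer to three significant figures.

5.77 g/cm³

A diamond cubic unit cell contains Z = 8 atoms.
Cell volume: a³ = (649 pm)³ = (6.490 × 10^-8 cm)³ = 2.734 × 10^-22 cm³.
ρ = Z·M/(N_A·a³) = 8 × 118.7 / (6.022 × 10²³ × 2.734 × 10^-22) = 5.769 g/cm³.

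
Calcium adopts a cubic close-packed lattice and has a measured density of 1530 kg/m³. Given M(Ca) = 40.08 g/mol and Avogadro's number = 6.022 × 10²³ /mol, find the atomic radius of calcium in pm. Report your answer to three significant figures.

197 pm

For an FCC cell (Z = 4), a³ = Z·M/(N_A·ρ) = 4 × 40.08 / (6.022 × 10²³ × 1.530) = 1.740 × 10^-22 cm³, so a = 5.583 × 10^-8 cm = 558.3 pm.
Atoms touch along the face diagonal, so √2·a = 4r, so r = 0.3536 × a = 197 pm.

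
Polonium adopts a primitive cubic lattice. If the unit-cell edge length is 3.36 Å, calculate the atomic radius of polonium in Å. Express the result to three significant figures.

1.68 Å

In a simple cubic lattice, atoms touch along the cell edge, so a = 2r.
r = a/2 = 3.36/2 = 1.68 Å.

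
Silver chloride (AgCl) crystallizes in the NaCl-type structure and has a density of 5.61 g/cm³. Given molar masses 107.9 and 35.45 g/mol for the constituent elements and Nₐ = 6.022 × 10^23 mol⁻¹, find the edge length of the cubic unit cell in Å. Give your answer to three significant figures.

M(AgCl) = 143.35 g/mol; Z = 4 formula units per cell.
a³ = Z·M/(N_A·ρ) = 4 × 143.35 / (6.022 × 10²³ × 5.61) = 1.697 × 10^-22 cm³, so a = 5.537 × 10^-8 cm = 5.54 Å.

5.54 Å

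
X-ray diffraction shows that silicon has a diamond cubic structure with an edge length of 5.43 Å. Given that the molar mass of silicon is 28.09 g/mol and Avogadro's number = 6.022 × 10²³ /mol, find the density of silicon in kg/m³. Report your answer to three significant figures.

A diamond cubic unit cell contains Z = 8 atoms.
Cell volume: a³ = (5.43 Å)³ = (5.430 × 10^-8 cm)³ = 1.601 × 10^-22 cm³.
ρ = Z·M/(N_A·a³) = 8 × 28.09 / (6.022 × 10²³ × 1.601 × 10^-22) = 2.331 g/cm³ = 2330 kg/m³.

2330 kg/m³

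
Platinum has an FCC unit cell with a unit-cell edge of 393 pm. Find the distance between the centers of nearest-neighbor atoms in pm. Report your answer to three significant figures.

In an FCC structure, atoms touch along the face diagonal, so √2·a = 4r; the nearest-neighbor distance equals 2r = 0.7071·a.
d = 0.7071 × 393 = 278 pm.

278 pm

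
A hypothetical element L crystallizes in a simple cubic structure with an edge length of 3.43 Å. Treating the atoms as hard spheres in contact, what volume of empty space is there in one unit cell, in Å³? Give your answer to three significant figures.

19.2 Å³

In a simple cubic lattice atoms touch along the cell edge, so a = 2r, so r = 0.5000a = 1.715 Å.
V_cell = a³ = 40.35 Å³; V_atoms = 1 × (4/3)πr³ = 21.13 Å³.
Empty space = 40.35 − 21.13 = 19.2 Å³.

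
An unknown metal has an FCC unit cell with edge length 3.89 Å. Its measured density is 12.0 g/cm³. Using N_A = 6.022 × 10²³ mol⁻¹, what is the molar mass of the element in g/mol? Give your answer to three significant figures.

An FCC cell has Z = 4 atoms; a = 3.890 × 10^-8 cm.
M = ρ·N_A·a³/Z = 12.0 × 6.022 × 10²³ × 5.886 × 10^-23 / 4 = 106 g/mol.

106 g/mol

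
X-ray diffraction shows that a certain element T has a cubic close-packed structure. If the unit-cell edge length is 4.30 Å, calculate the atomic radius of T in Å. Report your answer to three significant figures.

In an FCC lattice, atoms touch along the face diagonal, so √2·a = 4r.
r = √2·a/4 = 1.4142 × 4.30 / 4 = 1.52 Å.

1.52 Å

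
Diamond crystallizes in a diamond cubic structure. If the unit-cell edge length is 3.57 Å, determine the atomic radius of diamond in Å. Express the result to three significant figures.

0.773 Å

In a diamond cubic lattice, nearest neighbors lie along the body diagonal with √3·a = 8r.
r = √3·a/8 = 1.7321 × 3.57 / 8 = 0.773 Å.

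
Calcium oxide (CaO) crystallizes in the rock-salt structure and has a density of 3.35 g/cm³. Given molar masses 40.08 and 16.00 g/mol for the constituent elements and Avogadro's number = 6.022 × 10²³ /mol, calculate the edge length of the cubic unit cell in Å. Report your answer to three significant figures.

4.81 Å

M(CaO) = 56.08 g/mol; Z = 4 formula units per cell.
a³ = Z·M/(N_A·ρ) = 4 × 56.08 / (6.022 × 10²³ × 3.35) = 1.112 × 10^-22 cm³, so a = 4.809 × 10^-8 cm = 4.81 Å.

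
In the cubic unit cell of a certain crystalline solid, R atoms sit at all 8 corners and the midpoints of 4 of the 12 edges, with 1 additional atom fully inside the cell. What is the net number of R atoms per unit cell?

3

Corner atoms are shared by 8 cells (1/8 each), edge atoms by 4 (1/4 each), interior atoms are unshared.
Net atoms = 8 × 1/8 + 4 × 1/4 + 1 = 1 + 1 + 1 = 3.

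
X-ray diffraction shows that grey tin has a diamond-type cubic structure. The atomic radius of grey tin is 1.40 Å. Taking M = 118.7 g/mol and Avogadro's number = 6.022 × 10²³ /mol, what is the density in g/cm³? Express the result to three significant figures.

5.83 g/cm³

In a diamond cubic lattice, nearest neighbors lie along the body diagonal with √3·a = 8r, giving a = 6.466 Å = 6.466 × 10^-8 cm.
With Z = 8, ρ = Z·M/(N_A·a³) = 8 × 118.7 / (6.022 × 10²³ × 2.704 × 10^-22) = 5.832 g/cm³.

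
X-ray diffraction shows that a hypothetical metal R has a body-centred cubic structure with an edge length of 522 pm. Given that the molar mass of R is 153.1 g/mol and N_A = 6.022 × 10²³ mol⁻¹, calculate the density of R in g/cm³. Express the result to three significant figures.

A BCC unit cell contains Z = 2 atoms.
Cell volume: a³ = (522 pm)³ = (5.220 × 10^-8 cm)³ = 1.422 × 10^-22 cm³.
ρ = Z·M/(N_A·a³) = 2 × 153.1 / (6.022 × 10²³ × 1.422 × 10^-22) = 3.575 g/cm³.

3.57 g/cm³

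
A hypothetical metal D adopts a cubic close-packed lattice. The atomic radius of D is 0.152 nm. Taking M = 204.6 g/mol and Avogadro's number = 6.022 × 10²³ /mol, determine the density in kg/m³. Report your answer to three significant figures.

In an FCC lattice, atoms touch along the face diagonal, so √2·a = 4r, giving a = 0.4299 nm = 4.299 × 10^-8 cm.
With Z = 4, ρ = Z·M/(N_A·a³) = 4 × 204.6 / (6.022 × 10²³ × 7.946 × 10^-23) = 17.10 g/cm³ = 17100 kg/m³.

17100 kg/m³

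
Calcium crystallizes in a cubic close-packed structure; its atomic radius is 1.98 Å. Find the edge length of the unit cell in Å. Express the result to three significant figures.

In an FCC lattice, atoms touch along the face diagonal, so √2·a = 4r.
a = 4r/√2 = 4 × 1.98 / 1.4142 = 5.60 Å.

5.60 Å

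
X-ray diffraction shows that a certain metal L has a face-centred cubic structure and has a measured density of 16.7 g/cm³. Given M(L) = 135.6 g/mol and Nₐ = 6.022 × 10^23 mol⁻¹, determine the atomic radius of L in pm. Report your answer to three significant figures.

134 pm

For an FCC cell (Z = 4), a³ = Z·M/(N_A·ρ) = 4 × 135.6 / (6.022 × 10²³ × 16.70) = 5.393 × 10^-23 cm³, so a = 3.778 × 10^-8 cm = 377.8 pm.
Atoms touch along the face diagonal, so √2·a = 4r, so r = 0.3536 × a = 134 pm.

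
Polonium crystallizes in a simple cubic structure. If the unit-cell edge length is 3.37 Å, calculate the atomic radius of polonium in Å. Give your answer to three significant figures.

1.69 Å

In a simple cubic lattice, atoms touch along the cell edge, so a = 2r.
r = a/2 = 3.37/2 = 1.69 Å.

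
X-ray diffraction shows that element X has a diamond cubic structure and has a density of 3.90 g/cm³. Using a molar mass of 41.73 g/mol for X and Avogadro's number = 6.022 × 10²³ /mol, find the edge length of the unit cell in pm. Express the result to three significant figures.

With Z = 8 atoms per diamond cubic cell, a³ = Z·M/(N_A·ρ) = 8 × 41.73 / (6.022 × 10²³ × 3.900 g/cm³) = 1.421 × 10^-22 cm³.
a = (1.421 × 10^-22)^(1/3) = 5.219 × 10^-8 cm = 522 pm.

522 pm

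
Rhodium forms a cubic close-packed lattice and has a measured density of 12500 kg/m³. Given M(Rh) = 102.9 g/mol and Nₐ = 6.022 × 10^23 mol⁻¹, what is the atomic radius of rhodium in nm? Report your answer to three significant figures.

For an FCC cell (Z = 4), a³ = Z·M/(N_A·ρ) = 4 × 102.9 / (6.022 × 10²³ × 12.50) = 5.468 × 10^-23 cm³, so a = 3.796 × 10^-8 cm = 0.3796 nm.
Atoms touch along the face diagonal, so √2·a = 4r, so r = 0.3536 × a = 0.134 nm.

0.134 nm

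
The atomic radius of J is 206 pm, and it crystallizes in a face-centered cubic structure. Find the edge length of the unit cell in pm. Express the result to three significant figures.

583 pm

In an FCC lattice, atoms touch along the face diagonal, so √2·a = 4r.
a = 4r/√2 = 4 × 206 / 1.4142 = 583 pm.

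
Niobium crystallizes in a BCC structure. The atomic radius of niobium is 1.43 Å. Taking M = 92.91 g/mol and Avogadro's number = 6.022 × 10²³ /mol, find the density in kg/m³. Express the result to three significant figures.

8570 kg/m³

In a BCC lattice, atoms touch along the body diagonal, so √3·a = 4r, giving a = 3.302 Å = 3.302 × 10^-8 cm.
With Z = 2, ρ = Z·M/(N_A·a³) = 2 × 92.91 / (6.022 × 10²³ × 3.602 × 10^-23) = 8.567 g/cm³ = 8570 kg/m³.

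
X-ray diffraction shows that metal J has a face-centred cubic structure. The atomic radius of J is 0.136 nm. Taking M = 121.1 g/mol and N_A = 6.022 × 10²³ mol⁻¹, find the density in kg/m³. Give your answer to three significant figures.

In an FCC lattice, atoms touch along the face diagonal, so √2·a = 4r, giving a = 0.3847 nm = 3.847 × 10^-8 cm.
With Z = 4, ρ = Z·M/(N_A·a³) = 4 × 121.1 / (6.022 × 10²³ × 5.692 × 10^-23) = 14.13 g/cm³ = 14100 kg/m³.

14100 kg/m³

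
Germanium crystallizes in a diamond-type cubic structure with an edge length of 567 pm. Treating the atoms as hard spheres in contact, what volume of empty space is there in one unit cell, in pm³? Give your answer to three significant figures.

In a diamond cubic lattice nearest neighbors lie along the body diagonal with √3·a = 8r, so r = 0.2165a = 122.8 pm.
V_cell = a³ = 1.823 × 10^8 pm³; V_atoms = 8 × (4/3)πr³ = 6.199 × 10^7 pm³.
Empty space = 1.823 × 10^8 − 6.199 × 10^7 = 1.20 × 10^8 pm³.

1.20 × 10^8 pm³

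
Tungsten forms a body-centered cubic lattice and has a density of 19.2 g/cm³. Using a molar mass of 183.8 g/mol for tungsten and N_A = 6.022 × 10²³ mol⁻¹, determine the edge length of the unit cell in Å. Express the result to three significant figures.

3.17 Å

With Z = 2 atoms per BCC cell, a³ = Z·M/(N_A·ρ) = 2 × 183.8 / (6.022 × 10²³ × 19.20 g/cm³) = 3.179 × 10^-23 cm³.
a = (3.179 × 10^-23)^(1/3) = 3.168 × 10^-8 cm = 3.17 Å.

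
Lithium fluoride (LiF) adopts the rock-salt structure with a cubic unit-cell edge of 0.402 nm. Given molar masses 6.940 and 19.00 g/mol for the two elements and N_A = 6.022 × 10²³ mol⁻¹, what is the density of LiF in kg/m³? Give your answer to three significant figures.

The rock-salt structure contains Z = 4 formula units per cell; M(LiF) = 6.940 + 19.00 = 25.94 g/mol.
a³ = (4.020 × 10^-8 cm)³ = 6.496 × 10^-23 cm³.
ρ = 4 × 25.94 / (6.022 × 10²³ × 6.496 × 10^-23) = 2.652 g/cm³ = 2650 kg/m³.

2650 kg/m³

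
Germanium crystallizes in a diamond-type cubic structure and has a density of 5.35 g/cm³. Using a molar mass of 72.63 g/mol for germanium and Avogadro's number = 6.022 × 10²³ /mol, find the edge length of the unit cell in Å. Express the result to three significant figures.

With Z = 8 atoms per diamond cubic cell, a³ = Z·M/(N_A·ρ) = 8 × 72.63 / (6.022 × 10²³ × 5.350 g/cm³) = 1.803 × 10^-22 cm³.
a = (1.803 × 10^-22)^(1/3) = 5.650 × 10^-8 cm = 5.65 Å.

5.65 Å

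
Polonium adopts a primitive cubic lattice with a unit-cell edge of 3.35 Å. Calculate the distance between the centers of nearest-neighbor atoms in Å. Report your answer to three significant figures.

In a simple cubic structure, atoms touch along the cell edge, so a = 2r; the nearest-neighbor distance equals 2r = 1.000·a.
d = 1.000 × 3.35 = 3.35 Å.

3.35 Å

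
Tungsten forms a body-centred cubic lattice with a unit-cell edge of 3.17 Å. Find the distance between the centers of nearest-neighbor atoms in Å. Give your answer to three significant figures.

2.75 Å

In a BCC structure, atoms touch along the body diagonal, so √3·a = 4r; the nearest-neighbor distance equals 2r = 0.8660·a.
d = 0.8660 × 3.17 = 2.75 Å.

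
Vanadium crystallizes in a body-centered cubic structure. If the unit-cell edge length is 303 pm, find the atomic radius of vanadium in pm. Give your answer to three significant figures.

131 pm

In a BCC lattice, atoms touch along the body diagonal, so √3·a = 4r.
r = √3·a/4 = 1.7321 × 303 / 4 = 131 pm.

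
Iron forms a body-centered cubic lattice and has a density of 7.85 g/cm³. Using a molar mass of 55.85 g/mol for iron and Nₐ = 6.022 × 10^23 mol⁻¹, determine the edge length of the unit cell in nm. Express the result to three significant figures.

0.287 nm

With Z = 2 atoms per BCC cell, a³ = Z·M/(N_A·ρ) = 2 × 55.85 / (6.022 × 10²³ × 7.850 g/cm³) = 2.363 × 10^-23 cm³.
a = (2.363 × 10^-23)^(1/3) = 2.870 × 10^-8 cm = 0.287 nm.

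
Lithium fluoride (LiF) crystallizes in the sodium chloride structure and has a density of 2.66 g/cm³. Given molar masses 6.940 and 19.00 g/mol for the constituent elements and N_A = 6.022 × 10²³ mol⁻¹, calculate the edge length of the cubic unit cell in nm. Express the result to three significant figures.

0.402 nm

M(LiF) = 25.94 g/mol; Z = 4 formula units per cell.
a³ = Z·M/(N_A·ρ) = 4 × 25.94 / (6.022 × 10²³ × 2.66) = 6.478 × 10^-23 cm³, so a = 4.016 × 10^-8 cm = 0.402 nm.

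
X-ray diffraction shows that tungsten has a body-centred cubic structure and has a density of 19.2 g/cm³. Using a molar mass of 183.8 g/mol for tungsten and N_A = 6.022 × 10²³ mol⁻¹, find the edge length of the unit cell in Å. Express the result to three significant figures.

With Z = 2 atoms per BCC cell, a³ = Z·M/(N_A·ρ) = 2 × 183.8 / (6.022 × 10²³ × 19.20 g/cm³) = 3.179 × 10^-23 cm³.
a = (3.179 × 10^-23)^(1/3) = 3.168 × 10^-8 cm = 3.17 Å.

3.17 Å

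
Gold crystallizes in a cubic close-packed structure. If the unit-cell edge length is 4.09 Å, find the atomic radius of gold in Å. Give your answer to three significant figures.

1.45 Å

In an FCC lattice, atoms touch along the face diagonal, so √2·a = 4r.
r = √2·a/4 = 1.4142 × 4.09 / 4 = 1.45 Å.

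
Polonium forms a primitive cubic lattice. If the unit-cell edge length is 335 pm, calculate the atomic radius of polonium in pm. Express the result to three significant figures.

168 pm

In a simple cubic lattice, atoms touch along the cell edge, so a = 2r.
r = a/2 = 335/2 = 168 pm.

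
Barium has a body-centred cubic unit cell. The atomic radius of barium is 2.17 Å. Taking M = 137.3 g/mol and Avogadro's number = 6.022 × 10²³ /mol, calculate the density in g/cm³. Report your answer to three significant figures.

In a BCC lattice, atoms touch along the body diagonal, so √3·a = 4r, giving a = 5.011 Å = 5.011 × 10^-8 cm.
With Z = 2, ρ = Z·M/(N_A·a³) = 2 × 137.3 / (6.022 × 10²³ × 1.259 × 10^-22) = 3.623 g/cm³.

3.62 g/cm³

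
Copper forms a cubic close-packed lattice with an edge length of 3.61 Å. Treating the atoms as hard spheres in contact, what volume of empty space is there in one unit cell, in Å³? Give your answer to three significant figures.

In an FCC lattice atoms touch along the face diagonal, so √2·a = 4r, so r = 0.3536a = 1.276 Å.
V_cell = a³ = 47.05 Å³; V_atoms = 4 × (4/3)πr³ = 34.84 Å³.
Empty space = 47.05 − 34.84 = 12.2 Å³.

12.2 Å³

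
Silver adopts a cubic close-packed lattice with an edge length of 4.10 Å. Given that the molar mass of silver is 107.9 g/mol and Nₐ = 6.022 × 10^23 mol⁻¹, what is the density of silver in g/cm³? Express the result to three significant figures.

10.4 g/cm³

An FCC unit cell contains Z = 4 atoms.
Cell volume: a³ = (4.10 Å)³ = (4.100 × 10^-8 cm)³ = 6.892 × 10^-23 cm³.
ρ = Z·M/(N_A·a³) = 4 × 107.9 / (6.022 × 10²³ × 6.892 × 10^-23) = 10.40 g/cm³.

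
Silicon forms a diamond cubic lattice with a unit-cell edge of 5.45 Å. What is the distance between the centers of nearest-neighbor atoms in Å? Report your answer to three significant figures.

In a diamond cubic structure, nearest neighbors lie along the body diagonal with √3·a = 8r; the nearest-neighbor distance equals 2r = 0.4330·a.
d = 0.4330 × 5.45 = 2.36 Å.

2.36 Å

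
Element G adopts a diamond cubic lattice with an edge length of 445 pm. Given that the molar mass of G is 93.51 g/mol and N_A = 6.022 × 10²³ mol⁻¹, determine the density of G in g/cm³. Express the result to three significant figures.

14.1 g/cm³

A diamond cubic unit cell contains Z = 8 atoms.
Cell volume: a³ = (445 pm)³ = (4.450 × 10^-8 cm)³ = 8.812 × 10^-23 cm³.
ρ = Z·M/(N_A·a³) = 8 × 93.51 / (6.022 × 10²³ × 8.812 × 10^-23) = 14.10 g/cm³.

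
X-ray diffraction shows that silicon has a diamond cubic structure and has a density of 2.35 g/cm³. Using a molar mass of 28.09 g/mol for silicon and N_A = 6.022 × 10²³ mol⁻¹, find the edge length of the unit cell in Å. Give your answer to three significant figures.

With Z = 8 atoms per diamond cubic cell, a³ = Z·M/(N_A·ρ) = 8 × 28.09 / (6.022 × 10²³ × 2.350 g/cm³) = 1.588 × 10^-22 cm³.
a = (1.588 × 10^-22)^(1/3) = 5.415 × 10^-8 cm = 5.42 Å.

5.42 Å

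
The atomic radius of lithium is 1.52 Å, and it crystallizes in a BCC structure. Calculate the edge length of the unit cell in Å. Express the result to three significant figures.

3.51 Å

In a BCC lattice, atoms touch along the body diagonal, so √3·a = 4r.
a = 4r/√3 = 4 × 1.52 / 1.7321 = 3.51 Å.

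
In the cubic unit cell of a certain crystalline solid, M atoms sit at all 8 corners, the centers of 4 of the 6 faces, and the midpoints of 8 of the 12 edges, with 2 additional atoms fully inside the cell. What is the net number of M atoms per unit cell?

7

Corner atoms are shared by 8 cells (1/8 each), face atoms by 2 (1/2 each), edge atoms by 4 (1/4 each), interior atoms are unshared.
Net atoms = 8 × 1/8 + 4 × 1/2 + 8 × 1/4 + 2 = 1 + 2 + 2 + 2 = 7.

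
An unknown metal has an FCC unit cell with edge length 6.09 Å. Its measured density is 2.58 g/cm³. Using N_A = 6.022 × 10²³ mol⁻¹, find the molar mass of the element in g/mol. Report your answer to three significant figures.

87.7 g/mol

An FCC cell has Z = 4 atoms; a = 6.090 × 10^-8 cm.
M = ρ·N_A·a³/Z = 2.58 × 6.022 × 10²³ × 2.259 × 10^-22 / 4 = 87.7 g/mol.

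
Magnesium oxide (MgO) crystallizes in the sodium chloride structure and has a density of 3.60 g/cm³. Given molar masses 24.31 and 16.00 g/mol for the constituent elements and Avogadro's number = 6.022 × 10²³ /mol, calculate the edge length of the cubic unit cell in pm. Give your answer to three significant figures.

421 pm

M(MgO) = 40.31 g/mol; Z = 4 formula units per cell.
a³ = Z·M/(N_A·ρ) = 4 × 40.31 / (6.022 × 10²³ × 3.60) = 7.438 × 10^-23 cm³, so a = 4.205 × 10^-8 cm = 421 pm.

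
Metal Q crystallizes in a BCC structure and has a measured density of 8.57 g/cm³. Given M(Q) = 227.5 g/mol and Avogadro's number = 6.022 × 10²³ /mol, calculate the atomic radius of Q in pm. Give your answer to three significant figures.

193 pm

For a BCC cell (Z = 2), a³ = Z·M/(N_A·ρ) = 2 × 227.5 / (6.022 × 10²³ × 8.570) = 8.816 × 10^-23 cm³, so a = 4.451 × 10^-8 cm = 445.1 pm.
Atoms touch along the body diagonal, so √3·a = 4r, so r = 0.4330 × a = 193 pm.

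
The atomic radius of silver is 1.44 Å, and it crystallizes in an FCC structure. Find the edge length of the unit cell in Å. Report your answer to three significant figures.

4.07 Å

In an FCC lattice, atoms touch along the face diagonal, so √2·a = 4r.
a = 4r/√2 = 4 × 1.44 / 1.4142 = 4.07 Å.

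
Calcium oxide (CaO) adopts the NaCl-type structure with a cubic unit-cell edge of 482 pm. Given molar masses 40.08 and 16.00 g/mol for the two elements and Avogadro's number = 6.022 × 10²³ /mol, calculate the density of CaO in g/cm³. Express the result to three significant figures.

3.33 g/cm³

The NaCl-type structure contains Z = 4 formula units per cell; M(CaO) = 40.08 + 16.00 = 56.08 g/mol.
a³ = (4.820 × 10^-8 cm)³ = 1.120 × 10^-22 cm³.
ρ = 4 × 56.08 / (6.022 × 10²³ × 1.120 × 10^-22) = 3.326 g/cm³.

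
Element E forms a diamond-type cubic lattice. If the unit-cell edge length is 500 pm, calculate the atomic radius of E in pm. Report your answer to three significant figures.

In a diamond cubic lattice, nearest neighbors lie along the body diagonal with √3·a = 8r.
r = √3·a/8 = 1.7321 × 500 / 8 = 108 pm.

108 pm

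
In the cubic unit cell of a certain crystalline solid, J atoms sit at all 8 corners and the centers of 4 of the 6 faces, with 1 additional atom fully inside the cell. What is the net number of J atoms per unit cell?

4

Corner atoms are shared by 8 cells (1/8 each), face atoms by 2 (1/2 each), interior atoms are unshared.
Net atoms = 8 × 1/8 + 4 × 1/2 + 1 = 1 + 2 + 1 = 4.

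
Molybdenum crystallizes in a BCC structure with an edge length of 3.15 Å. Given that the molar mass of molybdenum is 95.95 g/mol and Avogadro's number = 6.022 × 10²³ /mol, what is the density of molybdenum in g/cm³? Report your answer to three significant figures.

A BCC unit cell contains Z = 2 atoms.
Cell volume: a³ = (3.15 Å)³ = (3.150 × 10^-8 cm)³ = 3.126 × 10^-23 cm³.
ρ = Z·M/(N_A·a³) = 2 × 95.95 / (6.022 × 10²³ × 3.126 × 10^-23) = 10.20 g/cm³.

10.2 g/cm³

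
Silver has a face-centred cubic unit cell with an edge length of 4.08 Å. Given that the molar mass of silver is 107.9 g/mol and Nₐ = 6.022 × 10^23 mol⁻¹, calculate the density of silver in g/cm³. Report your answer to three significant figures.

An FCC unit cell contains Z = 4 atoms.
Cell volume: a³ = (4.08 Å)³ = (4.080 × 10^-8 cm)³ = 6.792 × 10^-23 cm³.
ρ = Z·M/(N_A·a³) = 4 × 107.9 / (6.022 × 10²³ × 6.792 × 10^-23) = 10.55 g/cm³.

10.6 g/cm³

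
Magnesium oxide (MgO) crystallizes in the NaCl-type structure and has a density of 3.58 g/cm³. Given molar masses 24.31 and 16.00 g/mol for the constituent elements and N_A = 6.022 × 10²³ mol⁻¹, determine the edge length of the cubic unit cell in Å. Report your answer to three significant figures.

M(MgO) = 40.31 g/mol; Z = 4 formula units per cell.
a³ = Z·M/(N_A·ρ) = 4 × 40.31 / (6.022 × 10²³ × 3.58) = 7.479 × 10^-23 cm³, so a = 4.213 × 10^-8 cm = 4.21 Å.

4.21 Å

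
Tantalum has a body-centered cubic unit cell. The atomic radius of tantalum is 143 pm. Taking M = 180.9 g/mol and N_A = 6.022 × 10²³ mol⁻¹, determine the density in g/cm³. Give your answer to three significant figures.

In a BCC lattice, atoms touch along the body diagonal, so √3·a = 4r, giving a = 330.2 pm = 3.302 × 10^-8 cm.
With Z = 2, ρ = Z·M/(N_A·a³) = 2 × 180.9 / (6.022 × 10²³ × 3.602 × 10^-23) = 16.68 g/cm³.

16.7 g/cm³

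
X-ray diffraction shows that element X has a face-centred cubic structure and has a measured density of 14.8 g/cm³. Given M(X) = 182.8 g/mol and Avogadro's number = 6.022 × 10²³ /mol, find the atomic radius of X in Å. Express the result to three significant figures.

For an FCC cell (Z = 4), a³ = Z·M/(N_A·ρ) = 4 × 182.8 / (6.022 × 10²³ × 14.80) = 8.204 × 10^-23 cm³, so a = 4.345 × 10^-8 cm = 4.345 Å.
Atoms touch along the face diagonal, so √2·a = 4r, so r = 0.3536 × a = 1.54 Å.

1.54 Å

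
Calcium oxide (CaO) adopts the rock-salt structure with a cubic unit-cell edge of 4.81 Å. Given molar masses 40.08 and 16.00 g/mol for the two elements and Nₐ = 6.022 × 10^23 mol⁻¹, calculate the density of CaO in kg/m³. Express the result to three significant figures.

The rock-salt structure contains Z = 4 formula units per cell; M(CaO) = 40.08 + 16.00 = 56.08 g/mol.
a³ = (4.810 × 10^-8 cm)³ = 1.113 × 10^-22 cm³.
ρ = 4 × 56.08 / (6.022 × 10²³ × 1.113 × 10^-22) = 3.347 g/cm³ = 3350 kg/m³.

3350 kg/m³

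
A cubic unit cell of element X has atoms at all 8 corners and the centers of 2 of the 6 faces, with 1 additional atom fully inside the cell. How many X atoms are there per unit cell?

Corner atoms are shared by 8 cells (1/8 each), face atoms by 2 (1/2 each), interior atoms are unshared.
Net atoms = 8 × 1/8 + 2 × 1/2 + 1 = 1 + 1 + 1 = 3.

3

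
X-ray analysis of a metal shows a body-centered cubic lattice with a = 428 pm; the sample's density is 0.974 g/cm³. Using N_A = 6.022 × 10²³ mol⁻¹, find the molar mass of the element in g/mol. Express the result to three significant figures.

A BCC cell has Z = 2 atoms; a = 4.280 × 10^-8 cm.
M = ρ·N_A·a³/Z = 0.974 × 6.022 × 10²³ × 7.840 × 10^-23 / 2 = 23.0 g/mol.

23.0 g/mol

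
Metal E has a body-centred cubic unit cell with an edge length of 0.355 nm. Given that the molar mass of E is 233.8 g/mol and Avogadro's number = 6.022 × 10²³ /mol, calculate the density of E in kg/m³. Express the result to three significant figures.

17400 kg/m³

A BCC unit cell contains Z = 2 atoms.
Cell volume: a³ = (0.355 nm)³ = (3.550 × 10^-8 cm)³ = 4.474 × 10^-23 cm³.
ρ = Z·M/(N_A·a³) = 2 × 233.8 / (6.022 × 10²³ × 4.474 × 10^-23) = 17.36 g/cm³ = 17400 kg/m³.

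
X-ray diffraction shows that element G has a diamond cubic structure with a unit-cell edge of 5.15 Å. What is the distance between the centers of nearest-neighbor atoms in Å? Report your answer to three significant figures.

In a diamond cubic structure, nearest neighbors lie along the body diagonal with √3·a = 8r; the nearest-neighbor distance equals 2r = 0.4330·a.
d = 0.4330 × 5.15 = 2.23 Å.

2.23 Å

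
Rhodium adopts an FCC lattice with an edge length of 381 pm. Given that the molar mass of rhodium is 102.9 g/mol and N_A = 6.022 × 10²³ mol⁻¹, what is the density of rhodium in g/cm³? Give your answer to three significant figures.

An FCC unit cell contains Z = 4 atoms.
Cell volume: a³ = (381 pm)³ = (3.810 × 10^-8 cm)³ = 5.531 × 10^-23 cm³.
ρ = Z·M/(N_A·a³) = 4 × 102.9 / (6.022 × 10²³ × 5.531 × 10^-23) = 12.36 g/cm³.

12.4 g/cm³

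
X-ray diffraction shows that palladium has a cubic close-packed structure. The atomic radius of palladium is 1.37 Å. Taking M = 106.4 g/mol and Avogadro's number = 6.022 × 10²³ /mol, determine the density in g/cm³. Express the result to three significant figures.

In an FCC lattice, atoms touch along the face diagonal, so √2·a = 4r, giving a = 3.875 Å = 3.875 × 10^-8 cm.
With Z = 4, ρ = Z·M/(N_A·a³) = 4 × 106.4 / (6.022 × 10²³ × 5.818 × 10^-23) = 12.15 g/cm³.

12.1 g/cm³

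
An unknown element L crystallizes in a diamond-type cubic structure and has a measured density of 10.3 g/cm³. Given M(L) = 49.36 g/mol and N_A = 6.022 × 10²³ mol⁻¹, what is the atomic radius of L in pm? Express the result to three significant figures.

86.5 pm

For a diamond cubic cell (Z = 8), a³ = Z·M/(N_A·ρ) = 8 × 49.36 / (6.022 × 10²³ × 10.30) = 6.366 × 10^-23 cm³, so a = 3.993 × 10^-8 cm = 399.3 pm.
Nearest neighbors lie along the body diagonal with √3·a = 8r, so r = 0.2165 × a = 86.5 pm.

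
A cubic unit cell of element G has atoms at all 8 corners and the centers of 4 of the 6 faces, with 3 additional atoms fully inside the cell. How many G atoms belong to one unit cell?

6

Corner atoms are shared by 8 cells (1/8 each), face atoms by 2 (1/2 each), interior atoms are unshared.
Net atoms = 8 × 1/8 + 4 × 1/2 + 3 = 1 + 2 + 3 = 6.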